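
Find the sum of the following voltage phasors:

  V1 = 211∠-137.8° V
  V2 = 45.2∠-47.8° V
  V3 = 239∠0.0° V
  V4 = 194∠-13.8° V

Step 1 — Convert each phasor to rectangular form:
  V1 = 211·(cos(-137.8°) + j·sin(-137.8°)) = -156.3 - j141.7 V
  V2 = 45.2·(cos(-47.8°) + j·sin(-47.8°)) = 30.36 - j33.48 V
  V3 = 239·(cos(0.0°) + j·sin(0.0°)) = 239 V
  V4 = 194·(cos(-13.8°) + j·sin(-13.8°)) = 188.4 - j46.28 V
Step 2 — Sum components: V_total = 301.5 - j221.5 V.
Step 3 — Convert to polar: |V_total| = 374.1 V, ∠V_total = -36.3°.

V_total = 374.1∠-36.3° V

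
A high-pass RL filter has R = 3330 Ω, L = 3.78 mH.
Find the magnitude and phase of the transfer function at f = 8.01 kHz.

Step 1 — Angular frequency: ω = 2π·8010 = 5.033e+04 rad/s.
Step 2 — Transfer function: H(jω) = jωL/(R + jωL).
Step 3 — Numerator jωL = j·190.2; denominator R + jωL = 3330 + j190.2.
Step 4 — H = 0.003253 + j0.05694.
Step 5 — Magnitude: |H| = 0.05704 (-24.9 dB); phase: φ = 86.7°.

|H| = 0.05704 (-24.9 dB), φ = 86.7°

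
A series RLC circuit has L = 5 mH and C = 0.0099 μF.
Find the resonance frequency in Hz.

Step 1 — Resonance condition Im(Z)=0 gives ω₀ = 1/√(LC).
Step 2 — ω₀ = 1/√(0.005·9.9e-09) = 1.421e+05 rad/s.
Step 3 — f₀ = ω₀/(2π) = 2.262e+04 Hz.

f₀ = 2.262e+04 Hz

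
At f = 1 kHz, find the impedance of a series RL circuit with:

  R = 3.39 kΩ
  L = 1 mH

Step 1 — Angular frequency: ω = 2π·f = 2π·1000 = 6283 rad/s.
Step 2 — Component impedances:
  R: Z = R = 3390 Ω
  L: Z = jωL = j·6283·0.001 = 0 + j6.283 Ω
Step 3 — Series combination: Z_total = R + L = 3390 + j6.283 Ω = 3390∠0.1° Ω.

Z = 3390 + j6.283 Ω = 3390∠0.1° Ω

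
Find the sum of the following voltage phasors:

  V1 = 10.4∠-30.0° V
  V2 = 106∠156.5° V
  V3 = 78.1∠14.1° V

Step 1 — Convert each phasor to rectangular form:
  V1 = 10.4·(cos(-30.0°) + j·sin(-30.0°)) = 9.007 - j5.2 V
  V2 = 106·(cos(156.5°) + j·sin(156.5°)) = -97.21 + j42.27 V
  V3 = 78.1·(cos(14.1°) + j·sin(14.1°)) = 75.75 + j19.03 V
Step 2 — Sum components: V_total = -12.45 + j56.09 V.
Step 3 — Convert to polar: |V_total| = 57.46 V, ∠V_total = 102.5°.

V_total = 57.46∠102.5° V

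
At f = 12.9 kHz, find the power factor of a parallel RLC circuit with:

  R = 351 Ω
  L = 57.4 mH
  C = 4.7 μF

Step 1 — Angular frequency: ω = 2π·f = 2π·1.29e+04 = 8.105e+04 rad/s.
Step 2 — Component impedances:
  R: Z = R = 351 Ω
  L: Z = jωL = j·8.105e+04·0.0574 = 0 + j4652 Ω
  C: Z = 1/(jωC) = -j/(ω·C) = 0 - j2.625 Ω
Step 3 — Parallel combination: 1/Z_total = 1/R + 1/L + 1/C; Z_total = 0.01965 - j2.626 Ω = 2.626∠-89.6° Ω.
Step 4 — Power factor: PF = cos(φ) = Re(Z)/|Z| = 0.01965/2.626 = 0.007483.
Step 5 — Type: Im(Z) = -2.626 ⇒ leading (phase φ = -89.6°).

PF = 0.007483 (leading, φ = -89.6°)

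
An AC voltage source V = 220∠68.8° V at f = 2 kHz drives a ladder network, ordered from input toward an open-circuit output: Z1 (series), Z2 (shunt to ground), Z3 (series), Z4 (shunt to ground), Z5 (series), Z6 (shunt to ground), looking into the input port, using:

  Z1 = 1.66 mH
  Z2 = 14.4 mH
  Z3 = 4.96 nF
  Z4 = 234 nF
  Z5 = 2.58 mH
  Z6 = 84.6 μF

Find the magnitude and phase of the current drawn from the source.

Step 1 — Angular frequency: ω = 2π·f = 2π·2000 = 1.257e+04 rad/s.
Step 2 — Component impedances:
  Z1: Z = jωL = j·1.257e+04·0.00166 = 0 + j20.86 Ω
  Z2: Z = jωL = j·1.257e+04·0.0144 = 0 + j181 Ω
  Z3: Z = 1/(jωC) = -j/(ω·C) = 0 - j1.604e+04 Ω
  Z4: Z = 1/(jωC) = -j/(ω·C) = 0 - j340.1 Ω
  Z5: Z = jωL = j·1.257e+04·0.00258 = 0 + j32.42 Ω
  Z6: Z = 1/(jωC) = -j/(ω·C) = 0 - j0.9406 Ω
Step 3 — Ladder network (open output): work backward from the far end, alternating series and parallel combinations. Z_in = 0 + j203.9 Ω = 203.9∠90.0° Ω.
Step 4 — Source phasor: V = 220∠68.8° V = 79.56 + j205.1 V.
Step 5 — Ohm's law: I = V / Z_total = (79.56 + j205.1) / (0 + j203.9) = 1.006 - j0.3902 A.
Step 6 — Convert to polar: |I| = 1.079 A, ∠I = -21.2°.

I = 1.079∠-21.2° A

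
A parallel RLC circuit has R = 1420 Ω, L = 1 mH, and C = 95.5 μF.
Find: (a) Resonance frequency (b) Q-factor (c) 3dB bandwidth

Step 1 — Resonance: ω₀ = 1/√(LC) = 1/√(0.001·9.55e-05) = 3236 rad/s.
Step 2 — f₀ = ω₀/(2π) = 515 Hz.
Step 3 — Parallel Q: Q = R/(ω₀L) = 1420/(3236·0.001) = 438.8.
Step 4 — Bandwidth: Δω = ω₀/Q = 7.374 rad/s; BW = Δω/(2π) = 1.174 Hz.

(a) f₀ = 515 Hz  (b) Q = 438.8  (c) BW = 1.174 Hz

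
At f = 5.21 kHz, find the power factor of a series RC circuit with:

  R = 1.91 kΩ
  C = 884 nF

Step 1 — Angular frequency: ω = 2π·f = 2π·5210 = 3.274e+04 rad/s.
Step 2 — Component impedances:
  R: Z = R = 1910 Ω
  C: Z = 1/(jωC) = -j/(ω·C) = 0 - j34.56 Ω
Step 3 — Series combination: Z_total = R + C = 1910 - j34.56 Ω = 1910∠-1.0° Ω.
Step 4 — Power factor: PF = cos(φ) = Re(Z)/|Z| = 1910/1910.3 = 0.9998.
Step 5 — Type: Im(Z) = -34.56 ⇒ leading (phase φ = -1.0°).

PF = 0.9998 (leading, φ = -1.0°)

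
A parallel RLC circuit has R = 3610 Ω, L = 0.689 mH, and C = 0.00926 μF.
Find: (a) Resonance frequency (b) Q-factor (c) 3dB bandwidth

Step 1 — Resonance: ω₀ = 1/√(LC) = 1/√(0.000689·9.26e-09) = 3.959e+05 rad/s.
Step 2 — f₀ = ω₀/(2π) = 6.301e+04 Hz.
Step 3 — Parallel Q: Q = R/(ω₀L) = 3610/(3.959e+05·0.000689) = 13.23.
Step 4 — Bandwidth: Δω = ω₀/Q = 2.991e+04 rad/s; BW = Δω/(2π) = 4761 Hz.

(a) f₀ = 6.301e+04 Hz  (b) Q = 13.23  (c) BW = 4761 Hz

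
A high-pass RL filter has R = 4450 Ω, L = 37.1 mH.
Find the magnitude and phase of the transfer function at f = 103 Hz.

Step 1 — Angular frequency: ω = 2π·103 = 647.2 rad/s.
Step 2 — Transfer function: H(jω) = jωL/(R + jωL).
Step 3 — Numerator jωL = j·24.01; denominator R + jωL = 4450 + j24.01.
Step 4 — H = 2.911e-05 + j0.005395.
Step 5 — Magnitude: |H| = 0.005395 (-45.4 dB); phase: φ = 89.7°.

|H| = 0.005395 (-45.4 dB), φ = 89.7°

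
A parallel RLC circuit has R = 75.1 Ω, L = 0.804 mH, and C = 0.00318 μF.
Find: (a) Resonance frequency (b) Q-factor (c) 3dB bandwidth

Step 1 — Resonance: ω₀ = 1/√(LC) = 1/√(0.000804·3.18e-09) = 6.254e+05 rad/s.
Step 2 — f₀ = ω₀/(2π) = 9.954e+04 Hz.
Step 3 — Parallel Q: Q = R/(ω₀L) = 75.1/(6.254e+05·0.000804) = 0.1494.
Step 4 — Bandwidth: Δω = ω₀/Q = 4.187e+06 rad/s; BW = Δω/(2π) = 6.664e+05 Hz.

(a) f₀ = 9.954e+04 Hz  (b) Q = 0.1494  (c) BW = 6.664e+05 Hz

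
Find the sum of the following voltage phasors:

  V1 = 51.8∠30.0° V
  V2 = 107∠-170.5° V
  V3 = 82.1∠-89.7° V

Step 1 — Convert each phasor to rectangular form:
  V1 = 51.8·(cos(30.0°) + j·sin(30.0°)) = 44.86 + j25.9 V
  V2 = 107·(cos(-170.5°) + j·sin(-170.5°)) = -105.5 - j17.66 V
  V3 = 82.1·(cos(-89.7°) + j·sin(-89.7°)) = 0.4299 - j82.1 V
Step 2 — Sum components: V_total = -60.24 - j73.86 V.
Step 3 — Convert to polar: |V_total| = 95.31 V, ∠V_total = -129.2°.

V_total = 95.31∠-129.2° V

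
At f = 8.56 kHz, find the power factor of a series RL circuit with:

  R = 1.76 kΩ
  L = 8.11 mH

Step 1 — Angular frequency: ω = 2π·f = 2π·8560 = 5.378e+04 rad/s.
Step 2 — Component impedances:
  R: Z = R = 1760 Ω
  L: Z = jωL = j·5.378e+04·0.00811 = 0 + j436.2 Ω
Step 3 — Series combination: Z_total = R + L = 1760 + j436.2 Ω = 1813∠13.9° Ω.
Step 4 — Power factor: PF = cos(φ) = Re(Z)/|Z| = 1760/1813.25 = 0.9706.
Step 5 — Type: Im(Z) = 436.2 ⇒ lagging (phase φ = 13.9°).

PF = 0.9706 (lagging, φ = 13.9°)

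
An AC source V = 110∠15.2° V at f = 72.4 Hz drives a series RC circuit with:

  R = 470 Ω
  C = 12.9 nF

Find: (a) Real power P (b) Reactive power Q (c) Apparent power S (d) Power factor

Step 1 — Angular frequency: ω = 2π·f = 2π·72.4 = 454.9 rad/s.
Step 2 — Component impedances:
  R: Z = R = 470 Ω
  C: Z = 1/(jωC) = -j/(ω·C) = 0 - j1.704e+05 Ω
Step 3 — Series combination: Z_total = R + C = 470 - j1.704e+05 Ω = 1.704e+05∠-89.8° Ω.
Step 4 — Source phasor: V = 110∠15.2° V = 106.2 + j28.84 V.
Step 5 — Current: I = V / Z = -0.0001675 + j0.0006234 A = 0.0006455∠105.0° A.
Step 6 — Complex power: S = V·I* = 0.0001958 - j0.07101 VA.
Step 7 — Real power: P = Re(S) = 0.0001958 W.
Step 8 — Reactive power: Q = Im(S) = -0.07101 VAR.
Step 9 — Apparent power: |S| = 0.07101 VA.
Step 10 — Power factor: PF = P/|S| = 0.002758 (leading).

(a) P = 0.0001958 W  (b) Q = -0.07101 VAR  (c) S = 0.07101 VA  (d) PF = 0.002758 (leading)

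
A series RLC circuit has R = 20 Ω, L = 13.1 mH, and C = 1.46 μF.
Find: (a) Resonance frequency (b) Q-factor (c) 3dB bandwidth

Step 1 — Resonance: ω₀ = 1/√(LC) = 1/√(0.0131·1.46e-06) = 7231 rad/s.
Step 2 — f₀ = ω₀/(2π) = 1151 Hz.
Step 3 — Series Q: Q = ω₀L/R = 7231·0.0131/20 = 4.736.
Step 4 — Bandwidth: Δω = ω₀/Q = 1527 rad/s; BW = Δω/(2π) = 243 Hz.

(a) f₀ = 1151 Hz  (b) Q = 4.736  (c) BW = 243 Hz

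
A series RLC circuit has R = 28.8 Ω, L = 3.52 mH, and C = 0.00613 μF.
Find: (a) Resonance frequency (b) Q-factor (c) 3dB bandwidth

Step 1 — Resonance: ω₀ = 1/√(LC) = 1/√(0.00352·6.13e-09) = 2.153e+05 rad/s.
Step 2 — f₀ = ω₀/(2π) = 3.426e+04 Hz.
Step 3 — Series Q: Q = ω₀L/R = 2.153e+05·0.00352/28.8 = 26.31.
Step 4 — Bandwidth: Δω = ω₀/Q = 8182 rad/s; BW = Δω/(2π) = 1302 Hz.

(a) f₀ = 3.426e+04 Hz  (b) Q = 26.31  (c) BW = 1302 Hz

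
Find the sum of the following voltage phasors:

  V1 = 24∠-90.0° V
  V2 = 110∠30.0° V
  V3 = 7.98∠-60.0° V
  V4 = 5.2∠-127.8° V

Step 1 — Convert each phasor to rectangular form:
  V1 = 24·(cos(-90.0°) + j·sin(-90.0°)) = 0 - j24 V
  V2 = 110·(cos(30.0°) + j·sin(30.0°)) = 95.26 + j55 V
  V3 = 7.98·(cos(-60.0°) + j·sin(-60.0°)) = 3.99 - j6.911 V
  V4 = 5.2·(cos(-127.8°) + j·sin(-127.8°)) = -3.187 - j4.109 V
Step 2 — Sum components: V_total = 96.07 + j19.98 V.
Step 3 — Convert to polar: |V_total| = 98.12 V, ∠V_total = 11.7°.

V_total = 98.12∠11.7° V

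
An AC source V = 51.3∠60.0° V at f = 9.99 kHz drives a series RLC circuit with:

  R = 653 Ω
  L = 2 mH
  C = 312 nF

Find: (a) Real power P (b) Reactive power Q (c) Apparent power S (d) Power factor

Step 1 — Angular frequency: ω = 2π·f = 2π·9990 = 6.277e+04 rad/s.
Step 2 — Component impedances:
  R: Z = R = 653 Ω
  L: Z = jωL = j·6.277e+04·0.002 = 0 + j125.5 Ω
  C: Z = 1/(jωC) = -j/(ω·C) = 0 - j51.06 Ω
Step 3 — Series combination: Z_total = R + L + C = 653 + j74.48 Ω = 657.2∠6.5° Ω.
Step 4 — Source phasor: V = 51.3∠60.0° V = 25.65 + j44.43 V.
Step 5 — Current: I = V / Z = 0.04644 + j0.06274 A = 0.07805∠53.5° A.
Step 6 — Complex power: S = V·I* = 3.978 + j0.4537 VA.
Step 7 — Real power: P = Re(S) = 3.978 W.
Step 8 — Reactive power: Q = Im(S) = 0.4537 VAR.
Step 9 — Apparent power: |S| = 4.004 VA.
Step 10 — Power factor: PF = P/|S| = 0.9936 (lagging).

(a) P = 3.978 W  (b) Q = 0.4537 VAR  (c) S = 4.004 VA  (d) PF = 0.9936 (lagging)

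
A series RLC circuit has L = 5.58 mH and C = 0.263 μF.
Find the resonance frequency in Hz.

Step 1 — Resonance condition Im(Z)=0 gives ω₀ = 1/√(LC).
Step 2 — ω₀ = 1/√(0.00558·2.63e-07) = 2.61e+04 rad/s.
Step 3 — f₀ = ω₀/(2π) = 4155 Hz.

f₀ = 4155 Hz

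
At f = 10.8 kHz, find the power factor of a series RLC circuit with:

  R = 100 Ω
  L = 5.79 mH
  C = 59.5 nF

Step 1 — Angular frequency: ω = 2π·f = 2π·1.08e+04 = 6.786e+04 rad/s.
Step 2 — Component impedances:
  R: Z = R = 100 Ω
  L: Z = jωL = j·6.786e+04·0.00579 = 0 + j392.9 Ω
  C: Z = 1/(jωC) = -j/(ω·C) = 0 - j247.7 Ω
Step 3 — Series combination: Z_total = R + L + C = 100 + j145.2 Ω = 176.3∠55.4° Ω.
Step 4 — Power factor: PF = cos(φ) = Re(Z)/|Z| = 100/176.33 = 0.5671.
Step 5 — Type: Im(Z) = 145.2 ⇒ lagging (phase φ = 55.4°).

PF = 0.5671 (lagging, φ = 55.4°)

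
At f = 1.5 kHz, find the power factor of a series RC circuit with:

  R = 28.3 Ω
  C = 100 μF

Step 1 — Angular frequency: ω = 2π·f = 2π·1500 = 9425 rad/s.
Step 2 — Component impedances:
  R: Z = R = 28.3 Ω
  C: Z = 1/(jωC) = -j/(ω·C) = 0 - j1.061 Ω
Step 3 — Series combination: Z_total = R + C = 28.3 - j1.061 Ω = 28.32∠-2.1° Ω.
Step 4 — Power factor: PF = cos(φ) = Re(Z)/|Z| = 28.3/28.32 = 0.9993.
Step 5 — Type: Im(Z) = -1.061 ⇒ leading (phase φ = -2.1°).

PF = 0.9993 (leading, φ = -2.1°)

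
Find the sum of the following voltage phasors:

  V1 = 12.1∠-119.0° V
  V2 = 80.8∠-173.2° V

Step 1 — Convert each phasor to rectangular form:
  V1 = 12.1·(cos(-119.0°) + j·sin(-119.0°)) = -5.866 - j10.58 V
  V2 = 80.8·(cos(-173.2°) + j·sin(-173.2°)) = -80.23 - j9.567 V
Step 2 — Sum components: V_total = -86.1 - j20.15 V.
Step 3 — Convert to polar: |V_total| = 88.42 V, ∠V_total = -166.8°.

V_total = 88.42∠-166.8° V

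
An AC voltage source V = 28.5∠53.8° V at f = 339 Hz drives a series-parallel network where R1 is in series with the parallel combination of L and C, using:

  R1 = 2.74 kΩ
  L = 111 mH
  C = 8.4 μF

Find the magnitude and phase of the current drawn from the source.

Step 1 — Angular frequency: ω = 2π·f = 2π·339 = 2130 rad/s.
Step 2 — Component impedances:
  R1: Z = R = 2740 Ω
  L: Z = jωL = j·2130·0.111 = 0 + j236.4 Ω
  C: Z = 1/(jωC) = -j/(ω·C) = 0 - j55.89 Ω
Step 3 — Parallel branch: L || C = 1/(1/L + 1/C) = 0 - j73.19 Ω.
Step 4 — Series with R1: Z_total = R1 + (L || C) = 2740 - j73.19 Ω = 2741∠-1.5° Ω.
Step 5 — Source phasor: V = 28.5∠53.8° V = 16.83 + j23 V.
Step 6 — Ohm's law: I = V / Z_total = (16.83 + j23) / (2740 - j73.19) = 0.005915 + j0.008552 A.
Step 7 — Convert to polar: |I| = 0.0104 A, ∠I = 55.3°.

I = 0.0104∠55.3° A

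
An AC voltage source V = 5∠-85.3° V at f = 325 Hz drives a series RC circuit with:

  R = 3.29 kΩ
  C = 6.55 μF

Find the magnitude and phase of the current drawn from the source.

Step 1 — Angular frequency: ω = 2π·f = 2π·325 = 2042 rad/s.
Step 2 — Component impedances:
  R: Z = R = 3290 Ω
  C: Z = 1/(jωC) = -j/(ω·C) = 0 - j74.76 Ω
Step 3 — Series combination: Z_total = R + C = 3290 - j74.76 Ω = 3291∠-1.3° Ω.
Step 4 — Source phasor: V = 5∠-85.3° V = 0.4097 - j4.983 V.
Step 5 — Ohm's law: I = V / Z_total = (0.4097 - j4.983) / (3290 - j74.76) = 0.0001589 - j0.001511 A.
Step 6 — Convert to polar: |I| = 0.001519 A, ∠I = -84.0°.

I = 0.001519∠-84.0° A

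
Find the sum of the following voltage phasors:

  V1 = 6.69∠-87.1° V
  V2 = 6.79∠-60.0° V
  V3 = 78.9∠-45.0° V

Step 1 — Convert each phasor to rectangular form:
  V1 = 6.69·(cos(-87.1°) + j·sin(-87.1°)) = 0.3385 - j6.681 V
  V2 = 6.79·(cos(-60.0°) + j·sin(-60.0°)) = 3.395 - j5.88 V
  V3 = 78.9·(cos(-45.0°) + j·sin(-45.0°)) = 55.79 - j55.79 V
Step 2 — Sum components: V_total = 59.52 - j68.35 V.
Step 3 — Convert to polar: |V_total| = 90.64 V, ∠V_total = -48.9°.

V_total = 90.64∠-48.9° V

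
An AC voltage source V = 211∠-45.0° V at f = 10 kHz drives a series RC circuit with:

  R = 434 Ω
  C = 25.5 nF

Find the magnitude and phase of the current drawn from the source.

Step 1 — Angular frequency: ω = 2π·f = 2π·1e+04 = 6.283e+04 rad/s.
Step 2 — Component impedances:
  R: Z = R = 434 Ω
  C: Z = 1/(jωC) = -j/(ω·C) = 0 - j624.1 Ω
Step 3 — Series combination: Z_total = R + C = 434 - j624.1 Ω = 760.2∠-55.2° Ω.
Step 4 — Source phasor: V = 211∠-45.0° V = 149.2 - j149.2 V.
Step 5 — Ohm's law: I = V / Z_total = (149.2 - j149.2) / (434 - j624.1) = 0.2732 + j0.04909 A.
Step 6 — Convert to polar: |I| = 0.2776 A, ∠I = 10.2°.

I = 0.2776∠10.2° A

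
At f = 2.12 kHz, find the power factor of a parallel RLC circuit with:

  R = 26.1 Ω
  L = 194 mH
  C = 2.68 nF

Step 1 — Angular frequency: ω = 2π·f = 2π·2120 = 1.332e+04 rad/s.
Step 2 — Component impedances:
  R: Z = R = 26.1 Ω
  L: Z = jωL = j·1.332e+04·0.194 = 0 + j2584 Ω
  C: Z = 1/(jωC) = -j/(ω·C) = 0 - j2.801e+04 Ω
Step 3 — Parallel combination: 1/Z_total = 1/R + 1/L + 1/C; Z_total = 26.1 + j0.2393 Ω = 26.1∠0.5° Ω.
Step 4 — Power factor: PF = cos(φ) = Re(Z)/|Z| = 26.1/26.1 = 1.
Step 5 — Type: Im(Z) = 0.2393 ⇒ lagging (phase φ = 0.5°).

PF = 1 (lagging, φ = 0.5°)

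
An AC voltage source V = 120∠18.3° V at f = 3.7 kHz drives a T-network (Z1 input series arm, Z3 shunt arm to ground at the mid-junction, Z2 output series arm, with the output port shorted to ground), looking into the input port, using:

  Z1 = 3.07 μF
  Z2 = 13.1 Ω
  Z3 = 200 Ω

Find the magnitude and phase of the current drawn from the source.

Step 1 — Angular frequency: ω = 2π·f = 2π·3700 = 2.325e+04 rad/s.
Step 2 — Component impedances:
  Z1: Z = 1/(jωC) = -j/(ω·C) = 0 - j14.01 Ω
  Z2: Z = R = 13.1 Ω
  Z3: Z = R = 200 Ω
Step 3 — With the output port shorted to ground, the output series arm Z2 runs from the junction to ground; the shunt arm Z3 also runs from the junction to ground. They appear in parallel: Z3 || Z2 = 12.29 Ω.
Step 4 — Series with input arm Z1: Z_in = Z1 + (Z3 || Z2) = 12.29 - j14.01 Ω = 18.64∠-48.7° Ω.
Step 5 — Source phasor: V = 120∠18.3° V = 113.9 + j37.68 V.
Step 6 — Ohm's law: I = V / Z_total = (113.9 + j37.68) / (12.29 - j14.01) = 2.512 + j5.927 A.
Step 7 — Convert to polar: |I| = 6.438 A, ∠I = 67.0°.

I = 6.438∠67.0° A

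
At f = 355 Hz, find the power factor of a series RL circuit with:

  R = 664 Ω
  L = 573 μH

Step 1 — Angular frequency: ω = 2π·f = 2π·355 = 2231 rad/s.
Step 2 — Component impedances:
  R: Z = R = 664 Ω
  L: Z = jωL = j·2231·0.000573 = 0 + j1.278 Ω
Step 3 — Series combination: Z_total = R + L = 664 + j1.278 Ω = 664∠0.1° Ω.
Step 4 — Power factor: PF = cos(φ) = Re(Z)/|Z| = 664/664 = 1.
Step 5 — Type: Im(Z) = 1.278 ⇒ lagging (phase φ = 0.1°).

PF = 1 (lagging, φ = 0.1°)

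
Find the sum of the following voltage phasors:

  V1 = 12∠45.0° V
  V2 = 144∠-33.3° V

Step 1 — Convert each phasor to rectangular form:
  V1 = 12·(cos(45.0°) + j·sin(45.0°)) = 8.485 + j8.485 V
  V2 = 144·(cos(-33.3°) + j·sin(-33.3°)) = 120.4 - j79.06 V
Step 2 — Sum components: V_total = 128.8 - j70.57 V.
Step 3 — Convert to polar: |V_total| = 146.9 V, ∠V_total = -28.7°.

V_total = 146.9∠-28.7° V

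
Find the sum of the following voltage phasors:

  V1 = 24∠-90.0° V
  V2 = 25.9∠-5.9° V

Step 1 — Convert each phasor to rectangular form:
  V1 = 24·(cos(-90.0°) + j·sin(-90.0°)) = 0 - j24 V
  V2 = 25.9·(cos(-5.9°) + j·sin(-5.9°)) = 25.76 - j2.662 V
Step 2 — Sum components: V_total = 25.76 - j26.66 V.
Step 3 — Convert to polar: |V_total| = 37.08 V, ∠V_total = -46.0°.

V_total = 37.08∠-46.0° V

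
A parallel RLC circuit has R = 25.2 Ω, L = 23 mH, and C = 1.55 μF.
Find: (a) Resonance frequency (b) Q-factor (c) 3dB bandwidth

Step 1 — Resonance: ω₀ = 1/√(LC) = 1/√(0.023·1.55e-06) = 5296 rad/s.
Step 2 — f₀ = ω₀/(2π) = 842.9 Hz.
Step 3 — Parallel Q: Q = R/(ω₀L) = 25.2/(5296·0.023) = 0.2069.
Step 4 — Bandwidth: Δω = ω₀/Q = 2.56e+04 rad/s; BW = Δω/(2π) = 4075 Hz.

(a) f₀ = 842.9 Hz  (b) Q = 0.2069  (c) BW = 4075 Hz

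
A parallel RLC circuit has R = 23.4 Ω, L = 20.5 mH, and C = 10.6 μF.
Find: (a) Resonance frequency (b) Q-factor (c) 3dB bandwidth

Step 1 — Resonance: ω₀ = 1/√(LC) = 1/√(0.0205·1.06e-05) = 2145 rad/s.
Step 2 — f₀ = ω₀/(2π) = 341.4 Hz.
Step 3 — Parallel Q: Q = R/(ω₀L) = 23.4/(2145·0.0205) = 0.5321.
Step 4 — Bandwidth: Δω = ω₀/Q = 4032 rad/s; BW = Δω/(2π) = 641.7 Hz.

(a) f₀ = 341.4 Hz  (b) Q = 0.5321  (c) BW = 641.7 Hz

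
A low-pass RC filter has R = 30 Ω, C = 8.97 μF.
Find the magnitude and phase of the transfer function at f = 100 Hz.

Step 1 — Angular frequency: ω = 2π·100 = 628.3 rad/s.
Step 2 — Transfer function: H(jω) = 1/(1 + jωRC).
Step 3 — Denominator: 1 + jωRC = 1 + j·628.3·30·8.97e-06 = 1 + j0.1691.
Step 4 — H = 0.9722 - j0.1644.
Step 5 — Magnitude: |H| = 0.986 (-0.1 dB); phase: φ = -9.6°.

|H| = 0.986 (-0.1 dB), φ = -9.6°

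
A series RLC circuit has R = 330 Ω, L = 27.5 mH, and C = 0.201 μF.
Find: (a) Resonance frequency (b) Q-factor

Step 1 — Resonance condition Im(Z)=0 gives ω₀ = 1/√(LC).
Step 2 — ω₀ = 1/√(0.0275·2.01e-07) = 1.345e+04 rad/s.
Step 3 — f₀ = ω₀/(2π) = 2141 Hz.
Step 4 — Series Q: Q = ω₀L/R = 1.345e+04·0.0275/330 = 1.121.

(a) f₀ = 2141 Hz  (b) Q = 1.121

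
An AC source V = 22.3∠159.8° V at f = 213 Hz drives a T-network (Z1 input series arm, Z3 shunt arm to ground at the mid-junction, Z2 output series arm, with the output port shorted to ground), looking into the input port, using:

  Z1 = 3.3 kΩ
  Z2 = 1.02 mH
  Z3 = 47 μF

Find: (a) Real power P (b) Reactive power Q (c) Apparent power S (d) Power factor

Step 1 — Angular frequency: ω = 2π·f = 2π·213 = 1338 rad/s.
Step 2 — Component impedances:
  Z1: Z = R = 3300 Ω
  Z2: Z = jωL = j·1338·0.00102 = 0 + j1.365 Ω
  Z3: Z = 1/(jωC) = -j/(ω·C) = 0 - j15.9 Ω
Step 3 — With the output port shorted to ground, the output series arm Z2 runs from the junction to ground; the shunt arm Z3 also runs from the junction to ground. They appear in parallel: Z3 || Z2 = 0 + j1.493 Ω.
Step 4 — Series with input arm Z1: Z_in = Z1 + (Z3 || Z2) = 3300 + j1.493 Ω = 3300∠0.0° Ω.
Step 5 — Source phasor: V = 22.3∠159.8° V = -20.93 + j7.7 V.
Step 6 — Current: I = V / Z = -0.006341 + j0.002336 A = 0.006758∠159.8° A.
Step 7 — Complex power: S = V·I* = 0.1507 + j6.819e-05 VA.
Step 8 — Real power: P = Re(S) = 0.1507 W.
Step 9 — Reactive power: Q = Im(S) = 6.819e-05 VAR.
Step 10 — Apparent power: |S| = 0.1507 VA.
Step 11 — Power factor: PF = P/|S| = 1 (lagging).

(a) P = 0.1507 W  (b) Q = 6.819e-05 VAR  (c) S = 0.1507 VA  (d) PF = 1 (lagging)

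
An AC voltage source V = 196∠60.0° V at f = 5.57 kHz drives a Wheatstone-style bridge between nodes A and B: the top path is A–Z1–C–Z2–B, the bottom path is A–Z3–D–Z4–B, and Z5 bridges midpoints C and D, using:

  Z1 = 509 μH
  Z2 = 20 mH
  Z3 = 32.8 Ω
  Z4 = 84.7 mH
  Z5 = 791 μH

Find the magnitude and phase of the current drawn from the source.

Step 1 — Angular frequency: ω = 2π·f = 2π·5570 = 3.5e+04 rad/s.
Step 2 — Component impedances:
  Z1: Z = jωL = j·3.5e+04·0.000509 = 0 + j17.81 Ω
  Z2: Z = jωL = j·3.5e+04·0.02 = 0 + j699.9 Ω
  Z3: Z = R = 32.8 Ω
  Z4: Z = jωL = j·3.5e+04·0.0847 = 0 + j2964 Ω
  Z5: Z = jωL = j·3.5e+04·0.000791 = 0 + j27.68 Ω
Step 3 — Bridge requires nodal analysis (the Z5 bridge couples midpoints C and D, so the two paths cannot be reduced to a simple series/parallel combination). Setting node B to ground and injecting 1 A at node A, the 3-node admittance system at A, C, D solves to V_A = Z_AB = 5.579 + j577.4 Ω = 577.4∠89.4° Ω.
Step 4 — Source phasor: V = 196∠60.0° V = 98 + j169.7 V.
Step 5 — Ohm's law: I = V / Z_total = (98 + j169.7) / (5.579 + j577.4) = 0.2956 - j0.1669 A.
Step 6 — Convert to polar: |I| = 0.3395 A, ∠I = -29.4°.

I = 0.3395∠-29.4° A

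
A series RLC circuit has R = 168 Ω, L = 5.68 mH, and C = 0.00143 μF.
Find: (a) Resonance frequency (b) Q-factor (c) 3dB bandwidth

Step 1 — Resonance: ω₀ = 1/√(LC) = 1/√(0.00568·1.43e-09) = 3.509e+05 rad/s.
Step 2 — f₀ = ω₀/(2π) = 5.584e+04 Hz.
Step 3 — Series Q: Q = ω₀L/R = 3.509e+05·0.00568/168 = 11.86.
Step 4 — Bandwidth: Δω = ω₀/Q = 2.958e+04 rad/s; BW = Δω/(2π) = 4707 Hz.

(a) f₀ = 5.584e+04 Hz  (b) Q = 11.86  (c) BW = 4707 Hz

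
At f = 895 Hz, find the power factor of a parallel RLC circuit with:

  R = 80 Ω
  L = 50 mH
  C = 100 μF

Step 1 — Angular frequency: ω = 2π·f = 2π·895 = 5623 rad/s.
Step 2 — Component impedances:
  R: Z = R = 80 Ω
  L: Z = jωL = j·5623·0.05 = 0 + j281.2 Ω
  C: Z = 1/(jωC) = -j/(ω·C) = 0 - j1.778 Ω
Step 3 — Parallel combination: 1/Z_total = 1/R + 1/L + 1/C; Z_total = 0.04001 - j1.789 Ω = 1.789∠-88.7° Ω.
Step 4 — Power factor: PF = cos(φ) = Re(Z)/|Z| = 0.04001/1.789 = 0.02236.
Step 5 — Type: Im(Z) = -1.789 ⇒ leading (phase φ = -88.7°).

PF = 0.02236 (leading, φ = -88.7°)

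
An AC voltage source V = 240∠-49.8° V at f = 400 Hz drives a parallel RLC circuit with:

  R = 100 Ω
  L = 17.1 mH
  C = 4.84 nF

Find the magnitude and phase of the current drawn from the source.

Step 1 — Angular frequency: ω = 2π·f = 2π·400 = 2513 rad/s.
Step 2 — Component impedances:
  R: Z = R = 100 Ω
  L: Z = jωL = j·2513·0.0171 = 0 + j42.98 Ω
  C: Z = 1/(jωC) = -j/(ω·C) = 0 - j8.221e+04 Ω
Step 3 — Parallel combination: 1/Z_total = 1/R + 1/L + 1/C; Z_total = 15.6 + j36.29 Ω = 39.5∠66.7° Ω.
Step 4 — Source phasor: V = 240∠-49.8° V = 154.9 - j183.3 V.
Step 5 — Ohm's law: I = V / Z_total = (154.9 - j183.3) / (15.6 + j36.29) = -2.714 - j5.436 A.
Step 6 — Convert to polar: |I| = 6.076 A, ∠I = -116.5°.

I = 6.076∠-116.5° A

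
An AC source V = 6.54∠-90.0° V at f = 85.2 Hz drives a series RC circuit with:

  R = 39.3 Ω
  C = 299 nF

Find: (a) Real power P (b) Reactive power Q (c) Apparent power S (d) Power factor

Step 1 — Angular frequency: ω = 2π·f = 2π·85.2 = 535.3 rad/s.
Step 2 — Component impedances:
  R: Z = R = 39.3 Ω
  C: Z = 1/(jωC) = -j/(ω·C) = 0 - j6248 Ω
Step 3 — Series combination: Z_total = R + C = 39.3 - j6248 Ω = 6248∠-89.6° Ω.
Step 4 — Source phasor: V = 6.54∠-90.0° V = 0 - j6.54 V.
Step 5 — Current: I = V / Z = 0.001047 - j6.585e-06 A = 0.001047∠-0.4° A.
Step 6 — Complex power: S = V·I* = 4.306e-05 - j0.006846 VA.
Step 7 — Real power: P = Re(S) = 4.306e-05 W.
Step 8 — Reactive power: Q = Im(S) = -0.006846 VAR.
Step 9 — Apparent power: |S| = 0.006846 VA.
Step 10 — Power factor: PF = P/|S| = 0.00629 (leading).

(a) P = 4.306e-05 W  (b) Q = -0.006846 VAR  (c) S = 0.006846 VA  (d) PF = 0.00629 (leading)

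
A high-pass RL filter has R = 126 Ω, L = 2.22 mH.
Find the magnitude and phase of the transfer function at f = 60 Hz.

Step 1 — Angular frequency: ω = 2π·60 = 377 rad/s.
Step 2 — Transfer function: H(jω) = jωL/(R + jωL).
Step 3 — Numerator jωL = j·0.8369; denominator R + jωL = 126 + j0.8369.
Step 4 — H = 4.412e-05 + j0.006642.
Step 5 — Magnitude: |H| = 0.006642 (-43.6 dB); phase: φ = 89.6°.

|H| = 0.006642 (-43.6 dB), φ = 89.6°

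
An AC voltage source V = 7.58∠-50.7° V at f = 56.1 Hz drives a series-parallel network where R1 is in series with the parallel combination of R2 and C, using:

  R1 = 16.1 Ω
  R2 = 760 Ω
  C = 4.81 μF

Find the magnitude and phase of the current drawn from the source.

Step 1 — Angular frequency: ω = 2π·f = 2π·56.1 = 352.5 rad/s.
Step 2 — Component impedances:
  R1: Z = R = 16.1 Ω
  R2: Z = R = 760 Ω
  C: Z = 1/(jωC) = -j/(ω·C) = 0 - j589.8 Ω
Step 3 — Parallel branch: R2 || C = 1/(1/R2 + 1/C) = 285.7 - j368.1 Ω.
Step 4 — Series with R1: Z_total = R1 + (R2 || C) = 301.8 - j368.1 Ω = 476∠-50.7° Ω.
Step 5 — Source phasor: V = 7.58∠-50.7° V = 4.801 - j5.866 V.
Step 6 — Ohm's law: I = V / Z_total = (4.801 - j5.866) / (301.8 - j368.1) = 0.01592 - j1.251e-05 A.
Step 7 — Convert to polar: |I| = 0.01592 A, ∠I = -0.0°.

I = 0.01592∠-0.0° A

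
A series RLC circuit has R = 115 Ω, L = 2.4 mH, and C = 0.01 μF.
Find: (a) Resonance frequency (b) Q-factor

Step 1 — Resonance condition Im(Z)=0 gives ω₀ = 1/√(LC).
Step 2 — ω₀ = 1/√(0.0024·1e-08) = 2.041e+05 rad/s.
Step 3 — f₀ = ω₀/(2π) = 3.249e+04 Hz.
Step 4 — Series Q: Q = ω₀L/R = 2.041e+05·0.0024/115 = 4.26.

(a) f₀ = 3.249e+04 Hz  (b) Q = 4.26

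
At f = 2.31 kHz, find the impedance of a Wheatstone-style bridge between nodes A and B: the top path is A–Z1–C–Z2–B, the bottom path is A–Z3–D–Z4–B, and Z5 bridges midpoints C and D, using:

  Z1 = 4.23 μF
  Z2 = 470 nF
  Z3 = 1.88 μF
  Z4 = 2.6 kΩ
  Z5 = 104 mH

Step 1 — Angular frequency: ω = 2π·f = 2π·2310 = 1.451e+04 rad/s.
Step 2 — Component impedances:
  Z1: Z = 1/(jωC) = -j/(ω·C) = 0 - j16.29 Ω
  Z2: Z = 1/(jωC) = -j/(ω·C) = 0 - j146.6 Ω
  Z3: Z = 1/(jωC) = -j/(ω·C) = 0 - j36.65 Ω
  Z4: Z = R = 2600 Ω
  Z5: Z = jωL = j·1.451e+04·0.104 = 0 + j1509 Ω
Step 3 — Bridge requires nodal analysis (the Z5 bridge couples midpoints C and D, so the two paths cannot be reduced to a simple series/parallel combination). Setting node B to ground and injecting 1 A at node A, the 3-node admittance system at A, C, D solves to V_A = Z_AB = 10.22 - j162.3 Ω = 162.6∠-86.4° Ω.

Z = 10.22 - j162.3 Ω = 162.6∠-86.4° Ω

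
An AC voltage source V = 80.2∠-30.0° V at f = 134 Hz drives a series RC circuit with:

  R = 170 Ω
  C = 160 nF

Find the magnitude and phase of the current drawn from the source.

Step 1 — Angular frequency: ω = 2π·f = 2π·134 = 841.9 rad/s.
Step 2 — Component impedances:
  R: Z = R = 170 Ω
  C: Z = 1/(jωC) = -j/(ω·C) = 0 - j7423 Ω
Step 3 — Series combination: Z_total = R + C = 170 - j7423 Ω = 7425∠-88.7° Ω.
Step 4 — Source phasor: V = 80.2∠-30.0° V = 69.46 - j40.1 V.
Step 5 — Ohm's law: I = V / Z_total = (69.46 - j40.1) / (170 - j7423) = 0.005613 + j0.009228 A.
Step 6 — Convert to polar: |I| = 0.0108 A, ∠I = 58.7°.

I = 0.0108∠58.7° A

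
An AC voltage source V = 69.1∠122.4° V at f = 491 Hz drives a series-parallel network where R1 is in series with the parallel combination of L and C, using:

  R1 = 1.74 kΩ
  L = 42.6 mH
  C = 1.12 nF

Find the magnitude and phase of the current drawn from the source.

Step 1 — Angular frequency: ω = 2π·f = 2π·491 = 3085 rad/s.
Step 2 — Component impedances:
  R1: Z = R = 1740 Ω
  L: Z = jωL = j·3085·0.0426 = 0 + j131.4 Ω
  C: Z = 1/(jωC) = -j/(ω·C) = 0 - j2.894e+05 Ω
Step 3 — Parallel branch: L || C = 1/(1/L + 1/C) = 0 + j131.5 Ω.
Step 4 — Series with R1: Z_total = R1 + (L || C) = 1740 + j131.5 Ω = 1745∠4.3° Ω.
Step 5 — Source phasor: V = 69.1∠122.4° V = -37.03 + j58.34 V.
Step 6 — Ohm's law: I = V / Z_total = (-37.03 + j58.34) / (1740 + j131.5) = -0.01864 + j0.03494 A.
Step 7 — Convert to polar: |I| = 0.0396 A, ∠I = 118.1°.

I = 0.0396∠118.1° A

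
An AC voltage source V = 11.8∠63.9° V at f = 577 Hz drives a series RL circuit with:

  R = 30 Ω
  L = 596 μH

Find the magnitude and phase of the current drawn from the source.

Step 1 — Angular frequency: ω = 2π·f = 2π·577 = 3625 rad/s.
Step 2 — Component impedances:
  R: Z = R = 30 Ω
  L: Z = jωL = j·3625·0.000596 = 0 + j2.161 Ω
Step 3 — Series combination: Z_total = R + L = 30 + j2.161 Ω = 30.08∠4.1° Ω.
Step 4 — Source phasor: V = 11.8∠63.9° V = 5.191 + j10.6 V.
Step 5 — Ohm's law: I = V / Z_total = (5.191 + j10.6) / (30 + j2.161) = 0.1975 + j0.339 A.
Step 6 — Convert to polar: |I| = 0.3923 A, ∠I = 59.8°.

I = 0.3923∠59.8° A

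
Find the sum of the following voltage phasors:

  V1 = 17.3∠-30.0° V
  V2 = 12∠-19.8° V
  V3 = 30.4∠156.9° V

Step 1 — Convert each phasor to rectangular form:
  V1 = 17.3·(cos(-30.0°) + j·sin(-30.0°)) = 14.98 - j8.65 V
  V2 = 12·(cos(-19.8°) + j·sin(-19.8°)) = 11.29 - j4.065 V
  V3 = 30.4·(cos(156.9°) + j·sin(156.9°)) = -27.96 + j11.93 V
Step 2 — Sum components: V_total = -1.69 - j0.7878 V.
Step 3 — Convert to polar: |V_total| = 1.864 V, ∠V_total = -155.0°.

V_total = 1.864∠-155.0° V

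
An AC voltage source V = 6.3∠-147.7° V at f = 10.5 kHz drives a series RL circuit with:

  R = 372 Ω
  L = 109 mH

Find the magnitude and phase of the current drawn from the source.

Step 1 — Angular frequency: ω = 2π·f = 2π·1.05e+04 = 6.597e+04 rad/s.
Step 2 — Component impedances:
  R: Z = R = 372 Ω
  L: Z = jωL = j·6.597e+04·0.109 = 0 + j7191 Ω
Step 3 — Series combination: Z_total = R + L = 372 + j7191 Ω = 7201∠87.0° Ω.
Step 4 — Source phasor: V = 6.3∠-147.7° V = -5.325 - j3.366 V.
Step 5 — Ohm's law: I = V / Z_total = (-5.325 - j3.366) / (372 + j7191) = -0.0005051 + j0.0007144 A.
Step 6 — Convert to polar: |I| = 0.0008749 A, ∠I = 125.3°.

I = 0.0008749∠125.3° A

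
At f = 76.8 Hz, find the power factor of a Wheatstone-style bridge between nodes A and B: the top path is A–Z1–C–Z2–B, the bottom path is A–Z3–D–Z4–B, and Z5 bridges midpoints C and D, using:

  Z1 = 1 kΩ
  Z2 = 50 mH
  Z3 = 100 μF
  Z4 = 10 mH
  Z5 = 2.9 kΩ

Step 1 — Angular frequency: ω = 2π·f = 2π·76.8 = 482.5 rad/s.
Step 2 — Component impedances:
  Z1: Z = R = 1000 Ω
  Z2: Z = jωL = j·482.5·0.05 = 0 + j24.13 Ω
  Z3: Z = 1/(jωC) = -j/(ω·C) = 0 - j20.72 Ω
  Z4: Z = jωL = j·482.5·0.01 = 0 + j4.825 Ω
  Z5: Z = R = 2900 Ω
Step 3 — Bridge requires nodal analysis (the Z5 bridge couples midpoints C and D, so the two paths cannot be reduced to a simple series/parallel combination). Setting node B to ground and injecting 1 A at node A, the 3-node admittance system at A, C, D solves to V_A = Z_AB = 0.2607 - j15.9 Ω = 15.9∠-89.1° Ω.
Step 4 — Power factor: PF = cos(φ) = Re(Z)/|Z| = 0.2607/15.9 = 0.0164.
Step 5 — Type: Im(Z) = -15.9 ⇒ leading (phase φ = -89.1°).

PF = 0.0164 (leading, φ = -89.1°)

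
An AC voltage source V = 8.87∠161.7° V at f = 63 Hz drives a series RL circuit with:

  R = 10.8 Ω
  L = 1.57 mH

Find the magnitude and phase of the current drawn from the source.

Step 1 — Angular frequency: ω = 2π·f = 2π·63 = 395.8 rad/s.
Step 2 — Component impedances:
  R: Z = R = 10.8 Ω
  L: Z = jωL = j·395.8·0.00157 = 0 + j0.6215 Ω
Step 3 — Series combination: Z_total = R + L = 10.8 + j0.6215 Ω = 10.82∠3.3° Ω.
Step 4 — Source phasor: V = 8.87∠161.7° V = -8.421 + j2.785 V.
Step 5 — Ohm's law: I = V / Z_total = (-8.421 + j2.785) / (10.8 + j0.6215) = -0.7624 + j0.3018 A.
Step 6 — Convert to polar: |I| = 0.8199 A, ∠I = 158.4°.

I = 0.8199∠158.4° A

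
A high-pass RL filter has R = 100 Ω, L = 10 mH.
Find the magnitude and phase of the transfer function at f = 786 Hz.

Step 1 — Angular frequency: ω = 2π·786 = 4939 rad/s.
Step 2 — Transfer function: H(jω) = jωL/(R + jωL).
Step 3 — Numerator jωL = j·49.39; denominator R + jωL = 100 + j49.39.
Step 4 — H = 0.1961 + j0.397.
Step 5 — Magnitude: |H| = 0.4428 (-7.1 dB); phase: φ = 63.7°.

|H| = 0.4428 (-7.1 dB), φ = 63.7°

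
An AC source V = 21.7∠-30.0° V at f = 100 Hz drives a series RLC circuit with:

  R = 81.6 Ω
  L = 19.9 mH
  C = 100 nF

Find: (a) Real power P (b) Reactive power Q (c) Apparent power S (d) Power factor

Step 1 — Angular frequency: ω = 2π·f = 2π·100 = 628.3 rad/s.
Step 2 — Component impedances:
  R: Z = R = 81.6 Ω
  L: Z = jωL = j·628.3·0.0199 = 0 + j12.5 Ω
  C: Z = 1/(jωC) = -j/(ω·C) = 0 - j1.592e+04 Ω
Step 3 — Series combination: Z_total = R + L + C = 81.6 - j1.59e+04 Ω = 1.59e+04∠-89.7° Ω.
Step 4 — Source phasor: V = 21.7∠-30.0° V = 18.79 - j10.85 V.
Step 5 — Current: I = V / Z = 0.0006883 + j0.001178 A = 0.001365∠59.7° A.
Step 6 — Complex power: S = V·I* = 0.0001519 - j0.02961 VA.
Step 7 — Real power: P = Re(S) = 0.0001519 W.
Step 8 — Reactive power: Q = Im(S) = -0.02961 VAR.
Step 9 — Apparent power: |S| = 0.02961 VA.
Step 10 — Power factor: PF = P/|S| = 0.005131 (leading).

(a) P = 0.0001519 W  (b) Q = -0.02961 VAR  (c) S = 0.02961 VA  (d) PF = 0.005131 (leading)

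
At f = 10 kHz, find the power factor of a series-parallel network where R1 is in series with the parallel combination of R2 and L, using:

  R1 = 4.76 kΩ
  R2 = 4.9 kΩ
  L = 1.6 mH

Step 1 — Angular frequency: ω = 2π·f = 2π·1e+04 = 6.283e+04 rad/s.
Step 2 — Component impedances:
  R1: Z = R = 4760 Ω
  R2: Z = R = 4900 Ω
  L: Z = jωL = j·6.283e+04·0.0016 = 0 + j100.5 Ω
Step 3 — Parallel branch: R2 || L = 1/(1/R2 + 1/L) = 2.062 + j100.5 Ω.
Step 4 — Series with R1: Z_total = R1 + (R2 || L) = 4762 + j100.5 Ω = 4763∠1.2° Ω.
Step 5 — Power factor: PF = cos(φ) = Re(Z)/|Z| = 4762/4763 = 0.9998.
Step 6 — Type: Im(Z) = 100.5 ⇒ lagging (phase φ = 1.2°).

PF = 0.9998 (lagging, φ = 1.2°)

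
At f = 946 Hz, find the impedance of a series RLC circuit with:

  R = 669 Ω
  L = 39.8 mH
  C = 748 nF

Step 1 — Angular frequency: ω = 2π·f = 2π·946 = 5944 rad/s.
Step 2 — Component impedances:
  R: Z = R = 669 Ω
  L: Z = jωL = j·5944·0.0398 = 0 + j236.6 Ω
  C: Z = 1/(jωC) = -j/(ω·C) = 0 - j224.9 Ω
Step 3 — Series combination: Z_total = R + L + C = 669 + j11.65 Ω = 669.1∠1.0° Ω.

Z = 669 + j11.65 Ω = 669.1∠1.0° Ω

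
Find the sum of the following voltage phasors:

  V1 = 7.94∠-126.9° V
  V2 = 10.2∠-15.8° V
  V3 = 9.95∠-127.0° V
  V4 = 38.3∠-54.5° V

Step 1 — Convert each phasor to rectangular form:
  V1 = 7.94·(cos(-126.9°) + j·sin(-126.9°)) = -4.767 - j6.349 V
  V2 = 10.2·(cos(-15.8°) + j·sin(-15.8°)) = 9.815 - j2.777 V
  V3 = 9.95·(cos(-127.0°) + j·sin(-127.0°)) = -5.988 - j7.946 V
  V4 = 38.3·(cos(-54.5°) + j·sin(-54.5°)) = 22.24 - j31.18 V
Step 2 — Sum components: V_total = 21.3 - j48.25 V.
Step 3 — Convert to polar: |V_total| = 52.75 V, ∠V_total = -66.2°.

V_total = 52.75∠-66.2° V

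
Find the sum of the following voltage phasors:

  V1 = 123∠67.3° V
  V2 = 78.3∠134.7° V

Step 1 — Convert each phasor to rectangular form:
  V1 = 123·(cos(67.3°) + j·sin(67.3°)) = 47.47 + j113.5 V
  V2 = 78.3·(cos(134.7°) + j·sin(134.7°)) = -55.08 + j55.66 V
Step 2 — Sum components: V_total = -7.609 + j169.1 V.
Step 3 — Convert to polar: |V_total| = 169.3 V, ∠V_total = 92.6°.

V_total = 169.3∠92.6° V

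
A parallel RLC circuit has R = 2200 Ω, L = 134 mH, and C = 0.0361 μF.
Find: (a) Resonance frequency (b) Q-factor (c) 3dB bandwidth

Step 1 — Resonance: ω₀ = 1/√(LC) = 1/√(0.134·3.61e-08) = 1.438e+04 rad/s.
Step 2 — f₀ = ω₀/(2π) = 2288 Hz.
Step 3 — Parallel Q: Q = R/(ω₀L) = 2200/(1.438e+04·0.134) = 1.142.
Step 4 — Bandwidth: Δω = ω₀/Q = 1.259e+04 rad/s; BW = Δω/(2π) = 2004 Hz.

(a) f₀ = 2288 Hz  (b) Q = 1.142  (c) BW = 2004 Hz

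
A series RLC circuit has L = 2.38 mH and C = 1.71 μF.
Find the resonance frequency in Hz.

Step 1 — Resonance condition Im(Z)=0 gives ω₀ = 1/√(LC).
Step 2 — ω₀ = 1/√(0.00238·1.71e-06) = 1.568e+04 rad/s.
Step 3 — f₀ = ω₀/(2π) = 2495 Hz.

f₀ = 2495 Hz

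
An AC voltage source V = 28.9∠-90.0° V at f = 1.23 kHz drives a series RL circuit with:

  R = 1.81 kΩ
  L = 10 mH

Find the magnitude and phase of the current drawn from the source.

Step 1 — Angular frequency: ω = 2π·f = 2π·1230 = 7728 rad/s.
Step 2 — Component impedances:
  R: Z = R = 1810 Ω
  L: Z = jωL = j·7728·0.01 = 0 + j77.28 Ω
Step 3 — Series combination: Z_total = R + L = 1810 + j77.28 Ω = 1812∠2.4° Ω.
Step 4 — Source phasor: V = 28.9∠-90.0° V = 0 - j28.9 V.
Step 5 — Ohm's law: I = V / Z_total = (0 - j28.9) / (1810 + j77.28) = -0.0006805 - j0.01594 A.
Step 6 — Convert to polar: |I| = 0.01595 A, ∠I = -92.4°.

I = 0.01595∠-92.4° A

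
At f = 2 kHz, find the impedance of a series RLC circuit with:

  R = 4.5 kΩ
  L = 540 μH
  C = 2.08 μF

Step 1 — Angular frequency: ω = 2π·f = 2π·2000 = 1.257e+04 rad/s.
Step 2 — Component impedances:
  R: Z = R = 4500 Ω
  L: Z = jωL = j·1.257e+04·0.00054 = 0 + j6.786 Ω
  C: Z = 1/(jωC) = -j/(ω·C) = 0 - j38.26 Ω
Step 3 — Series combination: Z_total = R + L + C = 4500 - j31.47 Ω = 4500∠-0.4° Ω.

Z = 4500 - j31.47 Ω = 4500∠-0.4° Ω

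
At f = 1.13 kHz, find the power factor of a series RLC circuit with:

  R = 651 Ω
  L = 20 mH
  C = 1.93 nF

Step 1 — Angular frequency: ω = 2π·f = 2π·1130 = 7100 rad/s.
Step 2 — Component impedances:
  R: Z = R = 651 Ω
  L: Z = jωL = j·7100·0.02 = 0 + j142 Ω
  C: Z = 1/(jωC) = -j/(ω·C) = 0 - j7.298e+04 Ω
Step 3 — Series combination: Z_total = R + L + C = 651 - j7.283e+04 Ω = 7.284e+04∠-89.5° Ω.
Step 4 — Power factor: PF = cos(φ) = Re(Z)/|Z| = 651/72838 = 0.008938.
Step 5 — Type: Im(Z) = -7.283e+04 ⇒ leading (phase φ = -89.5°).

PF = 0.008938 (leading, φ = -89.5°)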